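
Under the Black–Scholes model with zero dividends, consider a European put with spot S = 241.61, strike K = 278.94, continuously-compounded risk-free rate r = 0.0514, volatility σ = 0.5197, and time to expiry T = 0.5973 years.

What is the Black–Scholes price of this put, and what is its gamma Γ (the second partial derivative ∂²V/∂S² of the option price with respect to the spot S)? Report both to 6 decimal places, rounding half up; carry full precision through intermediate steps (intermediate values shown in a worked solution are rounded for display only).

σ√T = 0.5197·√0.5973 = 0.401651
d₁ = (ln(S/K) + (r+σ²/2)T) / (σ√T) = (ln(241.61/278.94) + (0.0514+0.5197²/2)·0.5973) / 0.401651 = (-0.143672 + 0.111363) / 0.401651 = -0.080440
d₂ = d₁ − σ√T = -0.080440 − 0.401651 = -0.482091
e^{−rT} = e^{−0.0514·0.5973} = 0.969765
N(−d₁) = 0.532056,  N(−d₂) = 0.685129
Put price V = K·e^{−rT}·N(−d₂) − S·N(−d₁) = 185.331835 − 128.550134 = 56.781701
φ(d₁) = (1/√(2π))·e^{−d₁²/2} = 0.397654
Γ = φ(d₁) / (S·σ·√T) = 0.004098

price = 56.781701
Γ = 0.004098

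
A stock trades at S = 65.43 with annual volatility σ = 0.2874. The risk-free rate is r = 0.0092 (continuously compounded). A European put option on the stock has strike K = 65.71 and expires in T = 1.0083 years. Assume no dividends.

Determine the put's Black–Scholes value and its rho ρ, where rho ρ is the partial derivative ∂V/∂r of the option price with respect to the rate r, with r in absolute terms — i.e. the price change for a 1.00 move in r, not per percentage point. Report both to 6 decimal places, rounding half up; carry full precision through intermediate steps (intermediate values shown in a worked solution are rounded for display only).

σ√T = 0.2874·√1.0083 = 0.288590
d₁ = (ln(S/K) + (r+σ²/2)T) / (σ√T) = (ln(65.43/65.71) + (0.0092+0.2874²/2)·1.0083) / 0.288590 = (-0.004270 + 0.050919) / 0.288590 = 0.161642
d₂ = d₁ − σ√T = 0.161642 − 0.288590 = -0.126948
e^{−rT} = e^{−0.0092·1.0083} = 0.990767
N(−d₁) = 0.435794,  N(−d₂) = 0.550509
Put price V = K·e^{−rT}·N(−d₂) − S·N(−d₁) = 35.839959 − 28.513997 = 7.325962
ρ = −K·T·e^{−rT}·N(−d₂) = -36.137431

price = 7.325962
ρ = -36.137431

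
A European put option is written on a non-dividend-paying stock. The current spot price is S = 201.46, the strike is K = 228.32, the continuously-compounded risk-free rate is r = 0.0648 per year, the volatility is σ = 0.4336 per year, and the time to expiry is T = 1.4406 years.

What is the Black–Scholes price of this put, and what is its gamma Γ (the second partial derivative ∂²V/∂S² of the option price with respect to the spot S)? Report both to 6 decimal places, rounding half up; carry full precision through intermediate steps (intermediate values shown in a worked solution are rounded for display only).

σ√T = 0.4336·√1.4406 = 0.520428
d₁ = (ln(S/K) + (r+σ²/2)T) / (σ√T) = (ln(201.46/228.32) + (0.0648+0.4336²/2)·1.4406) / 0.520428 = (-0.125157 + 0.228774) / 0.520428 = 0.199098
d₂ = d₁ − σ√T = 0.199098 − 0.520428 = -0.321330
e^{−rT} = e^{−0.0648·1.4406} = 0.910874
N(−d₁) = 0.421093,  N(−d₂) = 0.626020
Put price V = K·e^{−rT}·N(−d₂) − S·N(−d₁) = 130.193796 − 84.833377 = 45.360419
φ(d₁) = (1/√(2π))·e^{−d₁²/2} = 0.391113
Γ = φ(d₁) / (S·σ·√T) = 0.003730

price = 45.360419
Γ = 0.003730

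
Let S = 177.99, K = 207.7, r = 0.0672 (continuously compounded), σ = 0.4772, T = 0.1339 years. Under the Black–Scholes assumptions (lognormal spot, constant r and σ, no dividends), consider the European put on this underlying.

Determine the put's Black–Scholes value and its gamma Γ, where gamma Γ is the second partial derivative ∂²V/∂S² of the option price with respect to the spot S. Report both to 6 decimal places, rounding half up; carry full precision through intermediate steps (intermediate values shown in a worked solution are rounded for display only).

σ√T = 0.4772·√0.1339 = 0.174619
d₁ = (ln(S/K) + (r+σ²/2)T) / (σ√T) = (ln(177.99/207.7) + (0.0672+0.4772²/2)·0.1339) / 0.174619 = (-0.154367 + 0.024244) / 0.174619 = -0.745186
d₂ = d₁ − σ√T = -0.745186 − 0.174619 = -0.919805
e^{−rT} = e^{−0.0672·0.1339} = 0.991042
N(−d₁) = 0.771920,  N(−d₂) = 0.821163
Put price V = K·e^{−rT}·N(−d₂) − S·N(−d₁) = 169.027692 − 137.394116 = 31.633576
φ(d₁) = (1/√(2π))·e^{−d₁²/2} = 0.302223
Γ = φ(d₁) / (S·σ·√T) = 0.009724

price = 31.633576
Γ = 0.009724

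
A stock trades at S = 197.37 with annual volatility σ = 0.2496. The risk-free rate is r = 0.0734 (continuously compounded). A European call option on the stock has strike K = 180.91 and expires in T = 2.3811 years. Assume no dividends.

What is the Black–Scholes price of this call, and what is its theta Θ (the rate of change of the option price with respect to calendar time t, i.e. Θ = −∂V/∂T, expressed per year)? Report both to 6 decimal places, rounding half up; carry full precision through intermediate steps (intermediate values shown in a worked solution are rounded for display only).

σ√T = 0.2496·√2.3811 = 0.385153
d₁ = (ln(S/K) + (r+σ²/2)T) / (σ√T) = (ln(197.37/180.91) + (0.0734+0.2496²/2)·2.3811) / 0.385153 = (0.087080 + 0.248944) / 0.385153 = 0.872444
d₂ = d₁ − σ√T = 0.872444 − 0.385153 = 0.487291
e^{−rT} = e^{−0.0734·2.3811} = 0.839648
N(d₁) = 0.808517,  N(d₂) = 0.686974
Call price V = S·N(d₁) − K·e^{−rT}·N(d₂) = 159.577001 − 104.351829 = 55.225173
φ(d₁) = (1/√(2π))·e^{−d₁²/2} = 0.272663
Θ = −S·φ(d₁)·σ/(2√T) − r·K·e^{−rT}·N(d₂) = −4.352446 − 7.659424 = -12.011870

price = 55.225173
Θ = -12.011870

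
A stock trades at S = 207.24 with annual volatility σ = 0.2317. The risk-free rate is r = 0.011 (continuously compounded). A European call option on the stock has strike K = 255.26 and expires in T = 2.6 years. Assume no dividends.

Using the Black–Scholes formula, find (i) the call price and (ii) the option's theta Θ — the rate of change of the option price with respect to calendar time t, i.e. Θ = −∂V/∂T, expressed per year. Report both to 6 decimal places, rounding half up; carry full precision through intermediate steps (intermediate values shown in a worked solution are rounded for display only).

price = 17.098983
Θ = -6.375805

σ√T = 0.2317·√2.6 = 0.373605
d₁ = (ln(S/K) + (r+σ²/2)T) / (σ√T) = (ln(207.24/255.26) + (0.011+0.2317²/2)·2.6) / 0.373605 = (-0.208405 + 0.098390) / 0.373605 = -0.294468
d₂ = d₁ − σ√T = -0.294468 − 0.373605 = -0.668073
e^{−rT} = e^{−0.011·2.6} = 0.971805
N(d₁) = 0.384200,  N(d₂) = 0.252043
Call price V = S·N(d₁) − K·e^{−rT}·N(d₂) = 79.621638 − 62.522655 = 17.098983
φ(d₁) = (1/√(2π))·e^{−d₁²/2} = 0.382015
Θ = −S·φ(d₁)·σ/(2√T) − r·K·e^{−rT}·N(d₂) = −5.688056 − 0.687749 = -6.375805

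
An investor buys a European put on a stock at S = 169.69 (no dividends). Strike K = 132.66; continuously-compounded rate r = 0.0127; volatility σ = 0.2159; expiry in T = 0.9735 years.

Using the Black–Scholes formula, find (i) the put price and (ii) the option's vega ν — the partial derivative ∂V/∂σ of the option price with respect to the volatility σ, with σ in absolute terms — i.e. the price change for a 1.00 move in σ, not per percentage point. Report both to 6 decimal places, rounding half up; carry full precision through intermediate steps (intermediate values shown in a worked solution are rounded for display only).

σ√T = 0.2159·√0.9735 = 0.213020
d₁ = (ln(S/K) + (r+σ²/2)T) / (σ√T) = (ln(169.69/132.66) + (0.0127+0.2159²/2)·0.9735) / 0.213020 = (0.246184 + 0.035052) / 0.213020 = 1.320232
d₂ = d₁ − σ√T = 1.320232 − 0.213020 = 1.107212
e^{−rT} = e^{−0.0127·0.9735} = 0.987713
N(−d₁) = 0.093379,  N(−d₂) = 0.134101
Put price V = K·e^{−rT}·N(−d₂) − S·N(−d₁) = 17.571266 − 15.845441 = 1.725825
φ(d₁) = (1/√(2π))·e^{−d₁²/2} = 0.166886
ν = S·φ(d₁)·√T = 27.941121

price = 1.725825
ν = 27.941121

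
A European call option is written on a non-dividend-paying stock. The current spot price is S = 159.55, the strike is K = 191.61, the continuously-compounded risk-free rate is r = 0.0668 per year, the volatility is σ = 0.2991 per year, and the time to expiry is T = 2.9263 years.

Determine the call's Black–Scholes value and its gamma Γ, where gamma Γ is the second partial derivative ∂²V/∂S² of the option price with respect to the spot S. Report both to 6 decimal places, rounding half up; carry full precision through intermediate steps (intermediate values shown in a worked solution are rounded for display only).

price = 33.007595
Γ = 0.004699

σ√T = 0.2991·√2.9263 = 0.511653
d₁ = (ln(S/K) + (r+σ²/2)T) / (σ√T) = (ln(159.55/191.61) + (0.0668+0.2991²/2)·2.9263) / 0.511653 = (-0.183105 + 0.326371) / 0.511653 = 0.280007
d₂ = d₁ − σ√T = 0.280007 − 0.511653 = -0.231646
e^{−rT} = e^{−0.0668·2.9263} = 0.822442
N(d₁) = 0.610264,  N(d₂) = 0.408406
Call price V = S·N(d₁) − K·e^{−rT}·N(d₂) = 97.367634 − 64.360039 = 33.007595
φ(d₁) = (1/√(2π))·e^{−d₁²/2} = 0.383605
Γ = φ(d₁) / (S·σ·√T) = 0.004699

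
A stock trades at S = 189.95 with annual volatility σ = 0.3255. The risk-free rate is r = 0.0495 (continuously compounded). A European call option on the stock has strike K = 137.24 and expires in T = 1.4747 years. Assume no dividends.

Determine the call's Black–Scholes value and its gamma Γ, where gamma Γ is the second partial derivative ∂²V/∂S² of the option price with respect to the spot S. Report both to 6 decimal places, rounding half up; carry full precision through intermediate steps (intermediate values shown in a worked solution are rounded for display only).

price = 67.368010
Γ = 0.002572

σ√T = 0.3255·√1.4747 = 0.395278
d₁ = (ln(S/K) + (r+σ²/2)T) / (σ√T) = (ln(189.95/137.24) + (0.0495+0.3255²/2)·1.4747) / 0.395278 = (0.325030 + 0.151120) / 0.395278 = 1.204594
d₂ = d₁ − σ√T = 1.204594 − 0.395278 = 0.809316
e^{−rT} = e^{−0.0495·1.4747} = 0.929603
N(d₁) = 0.885820,  N(d₂) = 0.790833
Call price V = S·N(d₁) − K·e^{−rT}·N(d₂) = 168.261503 − 100.893493 = 67.368010
φ(d₁) = (1/√(2π))·e^{−d₁²/2} = 0.193116
Γ = φ(d₁) / (S·σ·√T) = 0.002572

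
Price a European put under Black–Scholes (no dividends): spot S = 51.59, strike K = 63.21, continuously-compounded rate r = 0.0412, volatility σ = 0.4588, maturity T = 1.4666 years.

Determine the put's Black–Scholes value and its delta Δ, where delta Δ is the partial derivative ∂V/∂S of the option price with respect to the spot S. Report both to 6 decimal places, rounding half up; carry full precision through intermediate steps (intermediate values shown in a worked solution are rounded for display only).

σ√T = 0.4588·√1.4666 = 0.555622
d₁ = (ln(S/K) + (r+σ²/2)T) / (σ√T) = (ln(51.59/63.21) + (0.0412+0.4588²/2)·1.4666) / 0.555622 = (-0.203135 + 0.214782) / 0.555622 = 0.020962
d₂ = d₁ − σ√T = 0.020962 − 0.555622 = -0.534660
e^{−rT} = e^{−0.0412·1.4666} = 0.941365
N(−d₁) = 0.491638,  N(−d₂) = 0.703557
Put price V = K·e^{−rT}·N(−d₂) − S·N(−d₁) = 41.864271 − 25.363600 = 16.500671
Δ = −N(−d₁) = -0.491638

price = 16.500671
Δ = -0.491638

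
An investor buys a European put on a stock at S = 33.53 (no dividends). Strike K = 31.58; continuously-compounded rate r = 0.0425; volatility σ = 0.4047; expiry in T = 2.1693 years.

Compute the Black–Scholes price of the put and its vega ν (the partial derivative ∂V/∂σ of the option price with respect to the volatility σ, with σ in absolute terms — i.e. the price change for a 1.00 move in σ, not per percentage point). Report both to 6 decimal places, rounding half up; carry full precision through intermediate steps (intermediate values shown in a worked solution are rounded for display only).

σ√T = 0.4047·√2.1693 = 0.596064
d₁ = (ln(S/K) + (r+σ²/2)T) / (σ√T) = (ln(33.53/31.58) + (0.0425+0.4047²/2)·2.1693) / 0.596064 = (0.059917 + 0.269841) / 0.596064 = 0.553226
d₂ = d₁ − σ√T = 0.553226 − 0.596064 = -0.042838
e^{−rT} = e^{−0.0425·2.1693} = 0.911927
N(−d₁) = 0.290054,  N(−d₂) = 0.517085
Put price V = K·e^{−rT}·N(−d₂) − S·N(−d₁) = 14.891349 − 9.725525 = 5.165824
φ(d₁) = (1/√(2π))·e^{−d₁²/2} = 0.342334
ν = S·φ(d₁)·√T = 16.906107

price = 5.165824
ν = 16.906107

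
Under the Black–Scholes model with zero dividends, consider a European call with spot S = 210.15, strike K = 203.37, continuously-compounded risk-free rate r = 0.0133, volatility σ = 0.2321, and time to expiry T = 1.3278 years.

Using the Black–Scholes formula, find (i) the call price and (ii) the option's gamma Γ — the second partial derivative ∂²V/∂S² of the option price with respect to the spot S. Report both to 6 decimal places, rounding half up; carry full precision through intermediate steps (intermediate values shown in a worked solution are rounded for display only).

σ√T = 0.2321·√1.3278 = 0.267449
d₁ = (ln(S/K) + (r+σ²/2)T) / (σ√T) = (ln(210.15/203.37) + (0.0133+0.2321²/2)·1.3278) / 0.267449 = (0.032795 + 0.053424) / 0.267449 = 0.322375
d₂ = d₁ − σ√T = 0.322375 − 0.267449 = 0.054925
e^{−rT} = e^{−0.0133·1.3278} = 0.982495
N(d₁) = 0.626416,  N(d₂) = 0.521901
Call price V = S·N(d₁) − K·e^{−rT}·N(d₂) = 131.641232 − 104.281082 = 27.360151
φ(d₁) = (1/√(2π))·e^{−d₁²/2} = 0.378742
Γ = φ(d₁) / (S·σ·√T) = 0.006739

price = 27.360151
Γ = 0.006739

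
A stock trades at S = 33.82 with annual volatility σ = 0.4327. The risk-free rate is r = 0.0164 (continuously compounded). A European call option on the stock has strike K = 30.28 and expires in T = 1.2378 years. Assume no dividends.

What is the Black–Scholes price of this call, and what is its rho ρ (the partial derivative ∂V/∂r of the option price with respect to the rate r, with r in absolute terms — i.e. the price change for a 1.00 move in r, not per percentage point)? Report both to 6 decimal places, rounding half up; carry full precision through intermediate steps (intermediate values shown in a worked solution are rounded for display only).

σ√T = 0.4327·√1.2378 = 0.481407
d₁ = (ln(S/K) + (r+σ²/2)T) / (σ√T) = (ln(33.82/30.28) + (0.0164+0.4327²/2)·1.2378) / 0.481407 = (0.110565 + 0.136176) / 0.481407 = 0.512542
d₂ = d₁ − σ√T = 0.512542 − 0.481407 = 0.031135
e^{−rT} = e^{−0.0164·1.2378} = 0.979905
N(d₁) = 0.695864,  N(d₂) = 0.512419
Call price V = S·N(d₁) − K·e^{−rT}·N(d₂) = 23.534122 − 15.204251 = 8.329871
ρ = K·T·e^{−rT}·N(d₂) = 18.819822

price = 8.329871
ρ = 18.819822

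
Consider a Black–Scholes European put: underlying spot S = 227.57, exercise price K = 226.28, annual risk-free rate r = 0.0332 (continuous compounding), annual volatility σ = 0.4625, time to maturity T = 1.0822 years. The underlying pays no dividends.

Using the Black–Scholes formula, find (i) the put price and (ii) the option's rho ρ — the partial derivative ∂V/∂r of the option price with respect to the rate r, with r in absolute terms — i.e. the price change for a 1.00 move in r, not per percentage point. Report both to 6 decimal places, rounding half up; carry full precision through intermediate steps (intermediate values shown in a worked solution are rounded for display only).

price = 37.898926
ρ = -132.582705

σ√T = 0.4625·√1.0822 = 0.481133
d₁ = (ln(S/K) + (r+σ²/2)T) / (σ√T) = (ln(227.57/226.28) + (0.0332+0.4625²/2)·1.0822) / 0.481133 = (0.005685 + 0.151674) / 0.481133 = 0.327058
d₂ = d₁ − σ√T = 0.327058 − 0.481133 = -0.154076
e^{−rT} = e^{−0.0332·1.0822} = 0.964709
N(−d₁) = 0.371812,  N(−d₂) = 0.561225
Put price V = K·e^{−rT}·N(−d₂) − S·N(−d₁) = 122.512202 − 84.613277 = 37.898926
ρ = −K·T·e^{−rT}·N(−d₂) = -132.582705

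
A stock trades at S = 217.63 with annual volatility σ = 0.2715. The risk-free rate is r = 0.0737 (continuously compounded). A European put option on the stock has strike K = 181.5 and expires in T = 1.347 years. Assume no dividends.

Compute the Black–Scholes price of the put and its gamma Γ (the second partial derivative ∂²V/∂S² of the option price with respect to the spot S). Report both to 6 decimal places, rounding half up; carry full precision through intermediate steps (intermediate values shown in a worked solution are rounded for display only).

price = 6.036390
Γ = 0.003357

σ√T = 0.2715·√1.347 = 0.315104
d₁ = (ln(S/K) + (r+σ²/2)T) / (σ√T) = (ln(217.63/181.5) + (0.0737+0.2715²/2)·1.347) / 0.315104 = (0.181541 + 0.148919) / 0.315104 = 1.048733
d₂ = d₁ − σ√T = 1.048733 − 0.315104 = 0.733629
e^{−rT} = e^{−0.0737·1.347} = 0.905495
N(−d₁) = 0.147150,  N(−d₂) = 0.231587
Put price V = K·e^{−rT}·N(−d₂) − S·N(−d₁) = 38.060744 − 32.024354 = 6.036390
φ(d₁) = (1/√(2π))·e^{−d₁²/2} = 0.230188
Γ = φ(d₁) / (S·σ·√T) = 0.003357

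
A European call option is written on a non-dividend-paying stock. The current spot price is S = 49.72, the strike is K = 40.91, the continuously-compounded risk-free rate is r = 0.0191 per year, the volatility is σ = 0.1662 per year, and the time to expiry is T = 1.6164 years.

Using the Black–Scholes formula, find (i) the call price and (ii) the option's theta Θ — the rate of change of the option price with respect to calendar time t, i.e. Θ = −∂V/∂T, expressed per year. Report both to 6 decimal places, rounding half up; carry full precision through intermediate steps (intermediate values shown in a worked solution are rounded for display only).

price = 10.735482
Θ = -1.280869

σ√T = 0.1662·√1.6164 = 0.211303
d₁ = (ln(S/K) + (r+σ²/2)T) / (σ√T) = (ln(49.72/40.91) + (0.0191+0.1662²/2)·1.6164) / 0.211303 = (0.195033 + 0.053198) / 0.211303 = 1.174761
d₂ = d₁ − σ√T = 1.174761 − 0.211303 = 0.963458
e^{−rT} = e^{−0.0191·1.6164} = 0.969598
N(d₁) = 0.879955,  N(d₂) = 0.832341
Call price V = S·N(d₁) − K·e^{−rT}·N(d₂) = 43.751356 − 33.015874 = 10.735482
φ(d₁) = (1/√(2π))·e^{−d₁²/2} = 0.200094
Θ = −S·φ(d₁)·σ/(2√T) − r·K·e^{−rT}·N(d₂) = −0.650266 − 0.630603 = -1.280869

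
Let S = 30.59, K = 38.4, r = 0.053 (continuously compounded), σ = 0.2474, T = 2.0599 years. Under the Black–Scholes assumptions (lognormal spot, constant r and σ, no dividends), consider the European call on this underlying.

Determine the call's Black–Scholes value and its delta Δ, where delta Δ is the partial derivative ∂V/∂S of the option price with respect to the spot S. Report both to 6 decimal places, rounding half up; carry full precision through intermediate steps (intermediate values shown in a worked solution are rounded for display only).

σ√T = 0.2474·√2.0599 = 0.355077
d₁ = (ln(S/K) + (r+σ²/2)T) / (σ√T) = (ln(30.59/38.4) + (0.053+0.2474²/2)·2.0599) / 0.355077 = (-0.227384 + 0.172215) / 0.355077 = -0.155374
d₂ = d₁ − σ√T = -0.155374 − 0.355077 = -0.510451
e^{−rT} = e^{−0.053·2.0599} = 0.896574
N(d₁) = 0.438263,  N(d₂) = 0.304868
Call price V = S·N(d₁) − K·e^{−rT}·N(d₂) = 13.406475 − 10.496119 = 2.910355
Δ = N(d₁) = 0.438263

price = 2.910355
Δ = 0.438263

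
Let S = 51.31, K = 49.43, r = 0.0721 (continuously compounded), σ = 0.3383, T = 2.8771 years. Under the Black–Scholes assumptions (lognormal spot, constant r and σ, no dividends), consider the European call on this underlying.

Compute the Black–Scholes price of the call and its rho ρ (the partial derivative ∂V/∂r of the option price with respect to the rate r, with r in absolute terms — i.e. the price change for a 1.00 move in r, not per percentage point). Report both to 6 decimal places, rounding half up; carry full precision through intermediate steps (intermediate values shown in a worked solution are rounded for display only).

price = 16.794048
ρ = 64.203998

σ√T = 0.3383·√2.8771 = 0.573825
d₁ = (ln(S/K) + (r+σ²/2)T) / (σ√T) = (ln(51.31/49.43) + (0.0721+0.3383²/2)·2.8771) / 0.573825 = (0.037328 + 0.372076) / 0.573825 = 0.713466
d₂ = d₁ − σ√T = 0.713466 − 0.573825 = 0.139641
e^{−rT} = e^{−0.0721·2.8771} = 0.812663
N(d₁) = 0.762221,  N(d₂) = 0.555528
Call price V = S·N(d₁) − K·e^{−rT}·N(d₂) = 39.109573 − 22.315525 = 16.794048
ρ = K·T·e^{−rT}·N(d₂) = 64.203998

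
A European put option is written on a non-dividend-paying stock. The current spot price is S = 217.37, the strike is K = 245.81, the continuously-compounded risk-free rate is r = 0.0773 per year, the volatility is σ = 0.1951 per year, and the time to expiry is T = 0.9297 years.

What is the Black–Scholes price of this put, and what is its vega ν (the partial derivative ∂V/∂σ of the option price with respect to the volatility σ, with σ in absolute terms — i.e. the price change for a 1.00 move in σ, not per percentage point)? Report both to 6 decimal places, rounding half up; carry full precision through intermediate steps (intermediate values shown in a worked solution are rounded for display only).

σ√T = 0.1951·√0.9297 = 0.188117
d₁ = (ln(S/K) + (r+σ²/2)T) / (σ√T) = (ln(217.37/245.81) + (0.0773+0.1951²/2)·0.9297) / 0.188117 = (-0.122958 + 0.089560) / 0.188117 = -0.177538
d₂ = d₁ − σ√T = -0.177538 − 0.188117 = -0.365656
e^{−rT} = e^{−0.0773·0.9297} = 0.930656
N(−d₁) = 0.570457,  N(−d₂) = 0.642689
Put price V = K·e^{−rT}·N(−d₂) − S·N(−d₁) = 147.024424 − 124.000293 = 23.024130
φ(d₁) = (1/√(2π))·e^{−d₁²/2} = 0.392704
ν = S·φ(d₁)·√T = 82.306973

price = 23.024130
ν = 82.306973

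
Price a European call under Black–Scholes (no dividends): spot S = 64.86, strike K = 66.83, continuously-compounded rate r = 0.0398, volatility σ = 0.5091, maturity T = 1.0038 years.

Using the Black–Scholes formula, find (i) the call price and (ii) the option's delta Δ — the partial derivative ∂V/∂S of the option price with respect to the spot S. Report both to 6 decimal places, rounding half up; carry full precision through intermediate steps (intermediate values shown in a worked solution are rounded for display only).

σ√T = 0.5091·√1.0038 = 0.510066
d₁ = (ln(S/K) + (r+σ²/2)T) / (σ√T) = (ln(64.86/66.83) + (0.0398+0.5091²/2)·1.0038) / 0.510066 = (-0.029921 + 0.170035) / 0.510066 = 0.274698
d₂ = d₁ − σ√T = 0.274698 − 0.510066 = -0.235369
e^{−rT} = e^{−0.0398·1.0038} = 0.960836
N(d₁) = 0.608226,  N(d₂) = 0.406961
Call price V = S·N(d₁) − K·e^{−rT}·N(d₂) = 39.449525 − 26.132082 = 13.317443
Δ = N(d₁) = 0.608226

price = 13.317443
Δ = 0.608226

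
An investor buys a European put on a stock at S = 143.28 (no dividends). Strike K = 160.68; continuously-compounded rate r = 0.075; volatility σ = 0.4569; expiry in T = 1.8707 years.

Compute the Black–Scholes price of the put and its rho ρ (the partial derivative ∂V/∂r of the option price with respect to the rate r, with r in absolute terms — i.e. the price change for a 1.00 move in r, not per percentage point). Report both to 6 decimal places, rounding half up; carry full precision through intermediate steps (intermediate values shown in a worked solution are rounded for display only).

price = 32.913577
ρ = -158.554687

σ√T = 0.4569·√1.8707 = 0.624918
d₁ = (ln(S/K) + (r+σ²/2)T) / (σ√T) = (ln(143.28/160.68) + (0.075+0.4569²/2)·1.8707) / 0.624918 = (-0.114614 + 0.335564) / 0.624918 = 0.353566
d₂ = d₁ − σ√T = 0.353566 − 0.624918 = -0.271352
e^{−rT} = e^{−0.075·1.8707} = 0.869095
N(−d₁) = 0.361832,  N(−d₂) = 0.606940
Put price V = K·e^{−rT}·N(−d₂) − S·N(−d₁) = 84.756875 − 51.843299 = 32.913577
ρ = −K·T·e^{−rT}·N(−d₂) = -158.554687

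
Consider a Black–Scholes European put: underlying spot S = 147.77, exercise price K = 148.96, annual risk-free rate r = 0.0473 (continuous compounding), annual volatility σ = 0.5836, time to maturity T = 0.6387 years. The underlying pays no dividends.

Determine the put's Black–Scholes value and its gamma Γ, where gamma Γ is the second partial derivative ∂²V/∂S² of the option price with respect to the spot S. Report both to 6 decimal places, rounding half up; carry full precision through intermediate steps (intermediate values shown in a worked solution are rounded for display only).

σ√T = 0.5836·√0.6387 = 0.466406
d₁ = (ln(S/K) + (r+σ²/2)T) / (σ√T) = (ln(147.77/148.96) + (0.0473+0.5836²/2)·0.6387) / 0.466406 = (-0.008021 + 0.138978) / 0.466406 = 0.280779
d₂ = d₁ − σ√T = 0.280779 − 0.466406 = -0.185627
e^{−rT} = e^{−0.0473·0.6387} = 0.970241
N(−d₁) = 0.389440,  N(−d₂) = 0.573631
Put price V = K·e^{−rT}·N(−d₂) − S·N(−d₁) = 82.905288 − 57.547555 = 25.357734
φ(d₁) = (1/√(2π))·e^{−d₁²/2} = 0.383523
Γ = φ(d₁) / (S·σ·√T) = 0.005565

price = 25.357734
Γ = 0.005565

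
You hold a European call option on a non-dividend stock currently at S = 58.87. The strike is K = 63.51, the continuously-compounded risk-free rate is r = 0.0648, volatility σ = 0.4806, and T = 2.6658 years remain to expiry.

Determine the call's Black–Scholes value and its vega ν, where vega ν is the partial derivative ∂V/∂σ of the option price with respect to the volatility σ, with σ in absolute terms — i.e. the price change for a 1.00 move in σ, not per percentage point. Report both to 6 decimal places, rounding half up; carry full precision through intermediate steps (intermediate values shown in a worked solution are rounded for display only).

σ√T = 0.4806·√2.6658 = 0.784689
d₁ = (ln(S/K) + (r+σ²/2)T) / (σ√T) = (ln(58.87/63.51) + (0.0648+0.4806²/2)·2.6658) / 0.784689 = (-0.075866 + 0.480612) / 0.784689 = 0.515805
d₂ = d₁ − σ√T = 0.515805 − 0.784689 = -0.268884
e^{−rT} = e^{−0.0648·2.6658} = 0.841353
N(d₁) = 0.697005,  N(d₂) = 0.394009
Call price V = S·N(d₁) − K·e^{−rT}·N(d₂) = 41.032666 − 21.053635 = 19.979031
φ(d₁) = (1/√(2π))·e^{−d₁²/2} = 0.349250
ν = S·φ(d₁)·√T = 33.569496

price = 19.979031
ν = 33.569496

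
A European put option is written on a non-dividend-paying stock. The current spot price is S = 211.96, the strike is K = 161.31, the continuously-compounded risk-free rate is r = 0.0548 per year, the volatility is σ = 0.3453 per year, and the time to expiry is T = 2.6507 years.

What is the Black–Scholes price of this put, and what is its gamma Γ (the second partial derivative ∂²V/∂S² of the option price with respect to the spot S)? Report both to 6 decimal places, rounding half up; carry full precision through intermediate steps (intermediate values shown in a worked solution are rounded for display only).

σ√T = 0.3453·√2.6507 = 0.562182
d₁ = (ln(S/K) + (r+σ²/2)T) / (σ√T) = (ln(211.96/161.31) + (0.0548+0.3453²/2)·2.6507) / 0.562182 = (0.273070 + 0.303283) / 0.562182 = 1.025206
d₂ = d₁ − σ√T = 1.025206 − 0.562182 = 0.463024
e^{−rT} = e^{−0.0548·2.6507} = 0.864799
N(−d₁) = 0.152633,  N(−d₂) = 0.321674
Put price V = K·e^{−rT}·N(−d₂) − S·N(−d₁) = 44.873691 − 32.352096 = 12.521595
φ(d₁) = (1/√(2π))·e^{−d₁²/2} = 0.235873
Γ = φ(d₁) / (S·σ·√T) = 0.001979

price = 12.521595
Γ = 0.001979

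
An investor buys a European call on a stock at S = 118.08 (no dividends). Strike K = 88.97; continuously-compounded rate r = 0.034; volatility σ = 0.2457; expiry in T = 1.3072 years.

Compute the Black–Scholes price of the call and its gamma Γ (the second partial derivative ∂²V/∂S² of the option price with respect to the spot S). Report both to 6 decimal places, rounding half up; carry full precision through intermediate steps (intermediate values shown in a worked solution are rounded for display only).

σ√T = 0.2457·√1.3072 = 0.280916
d₁ = (ln(S/K) + (r+σ²/2)T) / (σ√T) = (ln(118.08/88.97) + (0.034+0.2457²/2)·1.3072) / 0.280916 = (0.283063 + 0.083902) / 0.280916 = 1.306316
d₂ = d₁ − σ√T = 1.306316 − 0.280916 = 1.025400
e^{−rT} = e^{−0.034·1.3072} = 0.956528
N(d₁) = 0.904277,  N(d₂) = 0.847413
Call price V = S·N(d₁) − K·e^{−rT}·N(d₂) = 106.777077 − 72.116802 = 34.660275
φ(d₁) = (1/√(2π))·e^{−d₁²/2} = 0.169964
Γ = φ(d₁) / (S·σ·√T) = 0.005124

price = 34.660275
Γ = 0.005124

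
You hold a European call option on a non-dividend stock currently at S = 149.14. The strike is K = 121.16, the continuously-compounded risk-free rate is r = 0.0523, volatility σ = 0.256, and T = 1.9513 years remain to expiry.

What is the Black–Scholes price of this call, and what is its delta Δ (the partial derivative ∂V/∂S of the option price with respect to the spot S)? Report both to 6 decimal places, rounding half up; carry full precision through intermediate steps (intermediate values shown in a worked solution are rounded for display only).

σ√T = 0.256·√1.9513 = 0.357604
d₁ = (ln(S/K) + (r+σ²/2)T) / (σ√T) = (ln(149.14/121.16) + (0.0523+0.256²/2)·1.9513) / 0.357604 = (0.207773 + 0.165993) / 0.357604 = 1.045198
d₂ = d₁ − σ√T = 1.045198 − 0.357604 = 0.687594
e^{−rT} = e^{−0.0523·1.9513} = 0.902982
N(d₁) = 0.852034,  N(d₂) = 0.754146
Call price V = S·N(d₁) − K·e^{−rT}·N(d₂) = 127.072391 − 82.507526 = 44.564865
Δ = N(d₁) = 0.852034

price = 44.564865
Δ = 0.852034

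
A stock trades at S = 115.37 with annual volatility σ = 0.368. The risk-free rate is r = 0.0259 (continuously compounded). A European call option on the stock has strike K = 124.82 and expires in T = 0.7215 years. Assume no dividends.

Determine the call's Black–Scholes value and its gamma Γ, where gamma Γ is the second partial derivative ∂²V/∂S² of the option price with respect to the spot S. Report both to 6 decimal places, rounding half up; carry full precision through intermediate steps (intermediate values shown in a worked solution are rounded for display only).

σ√T = 0.368·√0.7215 = 0.312583
d₁ = (ln(S/K) + (r+σ²/2)T) / (σ√T) = (ln(115.37/124.82) + (0.0259+0.368²/2)·0.7215) / 0.312583 = (-0.078728 + 0.067541) / 0.312583 = -0.035790
d₂ = d₁ − σ√T = -0.035790 − 0.312583 = -0.348373
e^{−rT} = e^{−0.0259·0.7215} = 0.981487
N(d₁) = 0.485725,  N(d₂) = 0.363780
Call price V = S·N(d₁) − K·e^{−rT}·N(d₂) = 56.038093 − 44.566379 = 11.471714
φ(d₁) = (1/√(2π))·e^{−d₁²/2} = 0.398687
Γ = φ(d₁) / (S·σ·√T) = 0.011055

price = 11.471714
Γ = 0.011055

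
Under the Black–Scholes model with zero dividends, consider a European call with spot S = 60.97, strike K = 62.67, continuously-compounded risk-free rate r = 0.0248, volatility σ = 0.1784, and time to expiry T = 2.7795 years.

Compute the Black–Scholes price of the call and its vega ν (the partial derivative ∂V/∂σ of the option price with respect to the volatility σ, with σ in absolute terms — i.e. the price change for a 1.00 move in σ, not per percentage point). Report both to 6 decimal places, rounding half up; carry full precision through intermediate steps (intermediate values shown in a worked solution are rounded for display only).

price = 8.366686
ν = 38.904267

σ√T = 0.1784·√2.7795 = 0.297425
d₁ = (ln(S/K) + (r+σ²/2)T) / (σ√T) = (ln(60.97/62.67) + (0.0248+0.1784²/2)·2.7795) / 0.297425 = (-0.027501 + 0.113163) / 0.297425 = 0.288010
d₂ = d₁ − σ√T = 0.288010 − 0.297425 = -0.009415
e^{−rT} = e^{−0.0248·2.7795} = 0.933391
N(d₁) = 0.613331,  N(d₂) = 0.496244
Call price V = S·N(d₁) − K·e^{−rT}·N(d₂) = 37.394768 − 29.028081 = 8.366686
φ(d₁) = (1/√(2π))·e^{−d₁²/2} = 0.382735
ν = S·φ(d₁)·√T = 38.904267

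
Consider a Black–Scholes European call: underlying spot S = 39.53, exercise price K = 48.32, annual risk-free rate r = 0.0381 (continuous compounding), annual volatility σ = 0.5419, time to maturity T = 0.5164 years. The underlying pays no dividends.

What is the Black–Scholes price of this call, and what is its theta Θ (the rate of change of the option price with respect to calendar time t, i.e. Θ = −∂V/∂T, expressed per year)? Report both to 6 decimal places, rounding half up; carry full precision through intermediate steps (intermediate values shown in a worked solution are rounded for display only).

σ√T = 0.5419·√0.5164 = 0.389415
d₁ = (ln(S/K) + (r+σ²/2)T) / (σ√T) = (ln(39.53/48.32) + (0.0381+0.5419²/2)·0.5164) / 0.389415 = (-0.200786 + 0.095497) / 0.389415 = -0.270378
d₂ = d₁ − σ√T = -0.270378 − 0.389415 = -0.659792
e^{−rT} = e^{−0.0381·0.5164} = 0.980517
N(d₁) = 0.393435,  N(d₂) = 0.254694
Call price V = S·N(d₁) − K·e^{−rT}·N(d₂) = 15.552482 − 12.067028 = 3.485455
φ(d₁) = (1/√(2π))·e^{−d₁²/2} = 0.384623
Θ = −S·φ(d₁)·σ/(2√T) − r·K·e^{−rT}·N(d₂) = −5.732692 − 0.459754 = -6.192445

price = 3.485455
Θ = -6.192445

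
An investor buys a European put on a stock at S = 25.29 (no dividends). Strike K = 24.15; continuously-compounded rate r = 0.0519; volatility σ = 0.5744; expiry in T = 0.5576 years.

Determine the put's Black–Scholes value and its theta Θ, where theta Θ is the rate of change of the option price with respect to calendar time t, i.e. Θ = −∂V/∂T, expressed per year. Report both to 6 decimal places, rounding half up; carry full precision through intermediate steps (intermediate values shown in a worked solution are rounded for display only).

price = 3.287041
Θ = -2.969054

σ√T = 0.5744·√0.5576 = 0.428920
d₁ = (ln(S/K) + (r+σ²/2)T) / (σ√T) = (ln(25.29/24.15) + (0.0519+0.5744²/2)·0.5576) / 0.428920 = (0.046125 + 0.120925) / 0.428920 = 0.389467
d₂ = d₁ − σ√T = 0.389467 − 0.428920 = -0.039452
e^{−rT} = e^{−0.0519·0.5576} = 0.971475
N(−d₁) = 0.348465,  N(−d₂) = 0.515735
Put price V = K·e^{−rT}·N(−d₂) − S·N(−d₁) = 12.099728 − 8.812687 = 3.287041
φ(d₁) = (1/√(2π))·e^{−d₁²/2} = 0.369804
Θ = −S·φ(d₁)·σ/(2√T) + r·K·e^{−rT}·N(−d₂) = −3.597030 + 0.627976 = -2.969054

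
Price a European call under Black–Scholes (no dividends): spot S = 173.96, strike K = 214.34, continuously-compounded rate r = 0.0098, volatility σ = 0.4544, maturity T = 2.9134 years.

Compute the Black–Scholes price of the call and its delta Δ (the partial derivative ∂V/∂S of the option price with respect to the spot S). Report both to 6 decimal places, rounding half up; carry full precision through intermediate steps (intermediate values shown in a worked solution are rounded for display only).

price = 41.986363
Δ = 0.561779

σ√T = 0.4544·√2.9134 = 0.775601
d₁ = (ln(S/K) + (r+σ²/2)T) / (σ√T) = (ln(173.96/214.34) + (0.0098+0.4544²/2)·2.9134) / 0.775601 = (-0.208738 + 0.329330) / 0.775601 = 0.155482
d₂ = d₁ − σ√T = 0.155482 − 0.775601 = -0.620119
e^{−rT} = e^{−0.0098·2.9134} = 0.971852
N(d₁) = 0.561779,  N(d₂) = 0.267590
Call price V = S·N(d₁) − K·e^{−rT}·N(d₂) = 97.727101 − 55.740738 = 41.986363
Δ = N(d₁) = 0.561779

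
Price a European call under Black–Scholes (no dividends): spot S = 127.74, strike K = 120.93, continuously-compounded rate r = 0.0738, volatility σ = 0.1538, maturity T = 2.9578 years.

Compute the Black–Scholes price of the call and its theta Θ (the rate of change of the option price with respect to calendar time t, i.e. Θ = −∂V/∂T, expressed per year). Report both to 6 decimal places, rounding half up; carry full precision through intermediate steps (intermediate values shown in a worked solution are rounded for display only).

σ√T = 0.1538·√2.9578 = 0.264509
d₁ = (ln(S/K) + (r+σ²/2)T) / (σ√T) = (ln(127.74/120.93) + (0.0738+0.1538²/2)·2.9578) / 0.264509 = (0.054785 + 0.253268) / 0.264509 = 1.164622
d₂ = d₁ − σ√T = 1.164622 − 0.264509 = 0.900113
e^{−rT} = e^{−0.0738·2.9578} = 0.803896
N(d₁) = 0.877914,  N(d₂) = 0.815970
Call price V = S·N(d₁) − K·e^{−rT}·N(d₂) = 112.144739 − 79.324616 = 32.820123
φ(d₁) = (1/√(2π))·e^{−d₁²/2} = 0.202481
Θ = −S·φ(d₁)·σ/(2√T) − r·K·e^{−rT}·N(d₂) = −1.156518 − 5.854157 = -7.010674

price = 32.820123
Θ = -7.010674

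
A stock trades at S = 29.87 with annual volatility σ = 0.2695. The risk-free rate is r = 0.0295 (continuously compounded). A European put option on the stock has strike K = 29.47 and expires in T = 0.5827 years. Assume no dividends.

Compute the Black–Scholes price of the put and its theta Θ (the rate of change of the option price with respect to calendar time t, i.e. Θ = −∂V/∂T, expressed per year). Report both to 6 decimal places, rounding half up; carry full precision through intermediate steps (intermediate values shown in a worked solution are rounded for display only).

σ√T = 0.2695·√0.5827 = 0.205722
d₁ = (ln(S/K) + (r+σ²/2)T) / (σ√T) = (ln(29.87/29.47) + (0.0295+0.2695²/2)·0.5827) / 0.205722 = (0.013482 + 0.038350) / 0.205722 = 0.251953
d₂ = d₁ − σ√T = 0.251953 − 0.205722 = 0.046231
e^{−rT} = e^{−0.0295·0.5827} = 0.982957
N(−d₁) = 0.400539,  N(−d₂) = 0.481563
Put price V = K·e^{−rT}·N(−d₂) − S·N(−d₁) = 13.949803 − 11.964093 = 1.985711
φ(d₁) = (1/√(2π))·e^{−d₁²/2} = 0.386479
Θ = −S·φ(d₁)·σ/(2√T) + r·K·e^{−rT}·N(−d₂) = −2.037826 + 0.411519 = -1.626306

price = 1.985711
Θ = -1.626306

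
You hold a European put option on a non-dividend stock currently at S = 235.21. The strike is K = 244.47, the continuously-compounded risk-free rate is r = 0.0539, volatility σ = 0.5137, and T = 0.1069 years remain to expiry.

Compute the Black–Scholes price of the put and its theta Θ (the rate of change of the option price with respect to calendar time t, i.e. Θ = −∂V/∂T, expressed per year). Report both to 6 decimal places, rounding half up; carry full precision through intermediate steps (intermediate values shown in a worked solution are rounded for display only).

σ√T = 0.5137·√0.1069 = 0.167957
d₁ = (ln(S/K) + (r+σ²/2)T) / (σ√T) = (ln(235.21/244.47) + (0.0539+0.5137²/2)·0.1069) / 0.167957 = (-0.038614 + 0.019867) / 0.167957 = -0.111619
d₂ = d₁ − σ√T = -0.111619 − 0.167957 = -0.279576
e^{−rT} = e^{−0.0539·0.1069} = 0.994255
N(−d₁) = 0.544437,  N(−d₂) = 0.610099
Put price V = K·e^{−rT}·N(−d₂) − S·N(−d₁) = 148.293867 − 128.057061 = 20.236806
φ(d₁) = (1/√(2π))·e^{−d₁²/2} = 0.396465
Θ = −S·φ(d₁)·σ/(2√T) + r·K·e^{−rT}·N(−d₂) = −73.257346 + 7.993039 = -65.264307

price = 20.236806
Θ = -65.264307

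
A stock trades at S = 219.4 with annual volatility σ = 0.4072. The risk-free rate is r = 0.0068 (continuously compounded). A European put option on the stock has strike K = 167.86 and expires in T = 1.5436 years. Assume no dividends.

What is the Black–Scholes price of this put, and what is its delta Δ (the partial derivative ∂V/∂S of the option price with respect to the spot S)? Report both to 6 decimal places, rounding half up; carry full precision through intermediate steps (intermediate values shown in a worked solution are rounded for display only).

price = 17.361636
Δ = -0.210994

σ√T = 0.4072·√1.5436 = 0.505912
d₁ = (ln(S/K) + (r+σ²/2)T) / (σ√T) = (ln(219.4/167.86) + (0.0068+0.4072²/2)·1.5436) / 0.505912 = (0.267766 + 0.138470) / 0.505912 = 0.802978
d₂ = d₁ − σ√T = 0.802978 − 0.505912 = 0.297066
e^{−rT} = e^{−0.0068·1.5436} = 0.989558
N(−d₁) = 0.210994,  N(−d₂) = 0.383208
Put price V = K·e^{−rT}·N(−d₂) − S·N(−d₁) = 63.653667 − 46.292031 = 17.361636
Δ = −N(−d₁) = -0.210994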